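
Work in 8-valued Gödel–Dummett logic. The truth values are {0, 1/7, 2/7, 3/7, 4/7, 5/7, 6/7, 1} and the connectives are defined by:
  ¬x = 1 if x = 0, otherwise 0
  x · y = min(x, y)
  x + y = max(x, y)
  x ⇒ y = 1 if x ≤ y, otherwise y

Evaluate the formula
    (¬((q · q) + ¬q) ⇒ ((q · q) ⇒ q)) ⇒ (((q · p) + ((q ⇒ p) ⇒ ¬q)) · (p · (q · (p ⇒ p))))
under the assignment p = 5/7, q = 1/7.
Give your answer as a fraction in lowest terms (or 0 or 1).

q · q = 1/7 · 1/7 = 1/7
¬q = ¬1/7 = 0
(q · q) + ¬q = 1/7 + 0 = 1/7
¬((q · q) + ¬q) = ¬1/7 = 0
q · q = 1/7 · 1/7 = 1/7
(q · q) ⇒ q = 1/7 ⇒ 1/7 = 1
¬((q · q) + ¬q) ⇒ ((q · q) ⇒ q) = 0 ⇒ 1 = 1
q · p = 1/7 · 5/7 = 1/7
q ⇒ p = 1/7 ⇒ 5/7 = 1
¬q = ¬1/7 = 0
(q ⇒ p) ⇒ ¬q = 1 ⇒ 0 = 0
(q · p) + ((q ⇒ p) ⇒ ¬q) = 1/7 + 0 = 1/7
p ⇒ p = 5/7 ⇒ 5/7 = 1
q · (p ⇒ p) = 1/7 · 1 = 1/7
p · (q · (p ⇒ p)) = 5/7 · 1/7 = 1/7
((q · p) + ((q ⇒ p) ⇒ ¬q)) · (p · (q · (p ⇒ p))) = 1/7 · 1/7 = 1/7
(¬((q · q) + ¬q) ⇒ ((q · q) ⇒ q)) ⇒ (((q · p) + ((q ⇒ p) ⇒ ¬q)) · (p · (q · (p ⇒ p)))) = 1 ⇒ 1/7 = 1/7

1/7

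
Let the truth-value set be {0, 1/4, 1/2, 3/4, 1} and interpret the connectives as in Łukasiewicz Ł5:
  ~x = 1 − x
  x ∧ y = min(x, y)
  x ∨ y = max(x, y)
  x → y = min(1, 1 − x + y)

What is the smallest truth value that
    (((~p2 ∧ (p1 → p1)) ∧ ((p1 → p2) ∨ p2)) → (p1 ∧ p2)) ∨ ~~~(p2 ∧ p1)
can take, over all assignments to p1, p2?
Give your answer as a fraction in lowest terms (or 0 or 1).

3/4

Take p1 = 1/4, p2 = 1/4:
~p2 = ~1/4 = 3/4
p1 → p1 = 1/4 → 1/4 = 1
~p2 ∧ (p1 → p1) = 3/4 ∧ 1 = 3/4
p1 → p2 = 1/4 → 1/4 = 1
(p1 → p2) ∨ p2 = 1 ∨ 1/4 = 1
(~p2 ∧ (p1 → p1)) ∧ ((p1 → p2) ∨ p2) = 3/4 ∧ 1 = 3/4
p1 ∧ p2 = 1/4 ∧ 1/4 = 1/4
((~p2 ∧ (p1 → p1)) ∧ ((p1 → p2) ∨ p2)) → (p1 ∧ p2) = 3/4 → 1/4 = 1/2
p2 ∧ p1 = 1/4 ∧ 1/4 = 1/4
~(p2 ∧ p1) = ~1/4 = 3/4
~~(p2 ∧ p1) = ~3/4 = 1/4
~~~(p2 ∧ p1) = ~1/4 = 3/4
(((~p2 ∧ (p1 → p1)) ∧ ((p1 → p2) ∨ p2)) → (p1 ∧ p2)) ∨ ~~~(p2 ∧ p1) = 1/2 ∨ 3/4 = 3/4
No assignment yields a value below 3/4, so this is the minimum.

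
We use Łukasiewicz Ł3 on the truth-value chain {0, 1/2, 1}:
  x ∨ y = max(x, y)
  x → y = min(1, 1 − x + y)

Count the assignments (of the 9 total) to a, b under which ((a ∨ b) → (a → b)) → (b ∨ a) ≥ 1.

5

a = 0, b = 0 ↦ 0  <
a = 0, b = 1/2 ↦ 1/2  <
a = 0, b = 1 ↦ 1  ≥
a = 1/2, b = 0 ↦ 1/2  <
a = 1/2, b = 1/2 ↦ 1/2  <
a = 1/2, b = 1 ↦ 1  ≥
a = 1, b = 0 ↦ 1  ≥
a = 1, b = 1/2 ↦ 1  ≥
a = 1, b = 1 ↦ 1  ≥
So 5 of the 9 assignments meet the threshold.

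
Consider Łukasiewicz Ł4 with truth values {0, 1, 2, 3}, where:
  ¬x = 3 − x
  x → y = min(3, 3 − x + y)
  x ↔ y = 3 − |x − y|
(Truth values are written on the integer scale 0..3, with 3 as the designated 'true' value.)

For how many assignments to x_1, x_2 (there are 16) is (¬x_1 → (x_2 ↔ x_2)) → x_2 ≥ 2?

x_1 = 0, x_2 = 0 ↦ 0  <
x_1 = 0, x_2 = 1 ↦ 1  <
x_1 = 0, x_2 = 2 ↦ 2  ≥
x_1 = 0, x_2 = 3 ↦ 3  ≥
x_1 = 1, x_2 = 0 ↦ 0  <
x_1 = 1, x_2 = 1 ↦ 1  <
x_1 = 1, x_2 = 2 ↦ 2  ≥
x_1 = 1, x_2 = 3 ↦ 3  ≥
x_1 = 2, x_2 = 0 ↦ 0  <
x_1 = 2, x_2 = 1 ↦ 1  <
x_1 = 2, x_2 = 2 ↦ 2  ≥
x_1 = 2, x_2 = 3 ↦ 3  ≥
x_1 = 3, x_2 = 0 ↦ 0  <
x_1 = 3, x_2 = 1 ↦ 1  <
x_1 = 3, x_2 = 2 ↦ 2  ≥
x_1 = 3, x_2 = 3 ↦ 3  ≥
So 8 of the 16 assignments meet the threshold.

8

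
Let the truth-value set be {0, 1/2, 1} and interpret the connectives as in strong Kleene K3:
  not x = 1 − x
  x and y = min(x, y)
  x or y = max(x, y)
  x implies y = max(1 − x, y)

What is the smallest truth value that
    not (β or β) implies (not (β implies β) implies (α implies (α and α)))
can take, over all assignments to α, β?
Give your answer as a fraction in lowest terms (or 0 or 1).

Take α = 1/2, β = 1/2:
β or β = 1/2 or 1/2 = 1/2
not (β or β) = not 1/2 = 1/2
β implies β = 1/2 implies 1/2 = 1/2
not (β implies β) = not 1/2 = 1/2
α and α = 1/2 and 1/2 = 1/2
α implies (α and α) = 1/2 implies 1/2 = 1/2
not (β implies β) implies (α implies (α and α)) = 1/2 implies 1/2 = 1/2
not (β or β) implies (not (β implies β) implies (α implies (α and α))) = 1/2 implies 1/2 = 1/2
No assignment yields a value below 1/2, so this is the minimum.

1/2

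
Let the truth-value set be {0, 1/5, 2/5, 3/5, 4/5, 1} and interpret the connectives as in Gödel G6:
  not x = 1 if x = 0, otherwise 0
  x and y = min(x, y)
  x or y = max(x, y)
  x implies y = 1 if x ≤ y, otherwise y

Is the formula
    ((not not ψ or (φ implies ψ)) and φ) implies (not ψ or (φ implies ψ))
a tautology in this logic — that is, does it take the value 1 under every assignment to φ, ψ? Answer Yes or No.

Counterexample: take φ = 2/5, ψ = 1/5.
not ψ = not 1/5 = 0
not not ψ = not 0 = 1
φ implies ψ = 2/5 implies 1/5 = 1/5
not not ψ or (φ implies ψ) = 1 or 1/5 = 1
(not not ψ or (φ implies ψ)) and φ = 1 and 2/5 = 2/5
not ψ = not 1/5 = 0
φ implies ψ = 2/5 implies 1/5 = 1/5
not ψ or (φ implies ψ) = 0 or 1/5 = 1/5
((not not ψ or (φ implies ψ)) and φ) implies (not ψ or (φ implies ψ)) = 2/5 implies 1/5 = 1/5
This gives 1/5 ≠ 1.

No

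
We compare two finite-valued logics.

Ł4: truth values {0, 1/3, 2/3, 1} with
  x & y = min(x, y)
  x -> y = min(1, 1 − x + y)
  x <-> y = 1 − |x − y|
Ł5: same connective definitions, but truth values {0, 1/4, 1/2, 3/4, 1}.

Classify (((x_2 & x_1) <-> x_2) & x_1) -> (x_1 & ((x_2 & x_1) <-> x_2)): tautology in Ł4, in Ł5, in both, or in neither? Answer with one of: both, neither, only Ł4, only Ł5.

both

In Ł4: every assignment gives 1 — tautology.
In Ł5: every assignment gives 1 — tautology.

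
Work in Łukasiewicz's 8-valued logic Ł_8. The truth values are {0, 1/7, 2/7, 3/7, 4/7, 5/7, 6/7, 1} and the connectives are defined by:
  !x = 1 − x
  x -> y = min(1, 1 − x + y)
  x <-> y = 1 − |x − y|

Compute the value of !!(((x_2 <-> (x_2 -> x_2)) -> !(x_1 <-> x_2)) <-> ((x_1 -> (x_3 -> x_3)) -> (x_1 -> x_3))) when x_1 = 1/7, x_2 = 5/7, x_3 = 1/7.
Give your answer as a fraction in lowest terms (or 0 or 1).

x_2 -> x_2 = 5/7 -> 5/7 = 1
x_2 <-> (x_2 -> x_2) = 5/7 <-> 1 = 5/7
x_1 <-> x_2 = 1/7 <-> 5/7 = 3/7
!(x_1 <-> x_2) = !3/7 = 4/7
(x_2 <-> (x_2 -> x_2)) -> !(x_1 <-> x_2) = 5/7 -> 4/7 = 6/7
x_3 -> x_3 = 1/7 -> 1/7 = 1
x_1 -> (x_3 -> x_3) = 1/7 -> 1 = 1
x_1 -> x_3 = 1/7 -> 1/7 = 1
(x_1 -> (x_3 -> x_3)) -> (x_1 -> x_3) = 1 -> 1 = 1
((x_2 <-> (x_2 -> x_2)) -> !(x_1 <-> x_2)) <-> ((x_1 -> (x_3 -> x_3)) -> (x_1 -> x_3)) = 6/7 <-> 1 = 6/7
!(((x_2 <-> (x_2 -> x_2)) -> !(x_1 <-> x_2)) <-> ((x_1 -> (x_3 -> x_3)) -> (x_1 -> x_3))) = !6/7 = 1/7
!!(((x_2 <-> (x_2 -> x_2)) -> !(x_1 <-> x_2)) <-> ((x_1 -> (x_3 -> x_3)) -> (x_1 -> x_3))) = !1/7 = 6/7

6/7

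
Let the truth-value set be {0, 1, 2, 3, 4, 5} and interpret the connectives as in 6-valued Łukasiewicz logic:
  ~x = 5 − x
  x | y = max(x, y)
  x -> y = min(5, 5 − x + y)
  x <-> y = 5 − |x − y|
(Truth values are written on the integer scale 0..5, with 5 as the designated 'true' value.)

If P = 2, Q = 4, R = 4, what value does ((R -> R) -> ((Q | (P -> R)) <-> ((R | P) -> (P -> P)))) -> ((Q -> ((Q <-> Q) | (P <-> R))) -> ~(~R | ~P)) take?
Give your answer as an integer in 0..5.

2

R -> R = 4 -> 4 = 5
P -> R = 2 -> 4 = 5
Q | (P -> R) = 4 | 5 = 5
R | P = 4 | 2 = 4
P -> P = 2 -> 2 = 5
(R | P) -> (P -> P) = 4 -> 5 = 5
(Q | (P -> R)) <-> ((R | P) -> (P -> P)) = 5 <-> 5 = 5
(R -> R) -> ((Q | (P -> R)) <-> ((R | P) -> (P -> P))) = 5 -> 5 = 5
Q <-> Q = 4 <-> 4 = 5
P <-> R = 2 <-> 4 = 3
(Q <-> Q) | (P <-> R) = 5 | 3 = 5
Q -> ((Q <-> Q) | (P <-> R)) = 4 -> 5 = 5
~R = ~4 = 1
~P = ~2 = 3
~R | ~P = 1 | 3 = 3
~(~R | ~P) = ~3 = 2
(Q -> ((Q <-> Q) | (P <-> R))) -> ~(~R | ~P) = 5 -> 2 = 2
((R -> R) -> ((Q | (P -> R)) <-> ((R | P) -> (P -> P)))) -> ((Q -> ((Q <-> Q) | (P <-> R))) -> ~(~R | ~P)) = 5 -> 2 = 2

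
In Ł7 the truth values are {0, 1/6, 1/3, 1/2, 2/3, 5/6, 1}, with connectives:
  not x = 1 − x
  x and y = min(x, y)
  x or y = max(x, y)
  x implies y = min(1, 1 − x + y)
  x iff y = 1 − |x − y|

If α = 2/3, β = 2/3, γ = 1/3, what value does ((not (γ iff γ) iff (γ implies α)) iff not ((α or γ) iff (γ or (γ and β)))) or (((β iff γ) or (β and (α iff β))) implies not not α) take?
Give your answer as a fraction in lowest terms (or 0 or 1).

γ iff γ = 1/3 iff 1/3 = 1
not (γ iff γ) = not 1 = 0
γ implies α = 1/3 implies 2/3 = 1
not (γ iff γ) iff (γ implies α) = 0 iff 1 = 0
α or γ = 2/3 or 1/3 = 2/3
γ and β = 1/3 and 2/3 = 1/3
γ or (γ and β) = 1/3 or 1/3 = 1/3
(α or γ) iff (γ or (γ and β)) = 2/3 iff 1/3 = 2/3
not ((α or γ) iff (γ or (γ and β))) = not 2/3 = 1/3
(not (γ iff γ) iff (γ implies α)) iff not ((α or γ) iff (γ or (γ and β))) = 0 iff 1/3 = 2/3
β iff γ = 2/3 iff 1/3 = 2/3
α iff β = 2/3 iff 2/3 = 1
β and (α iff β) = 2/3 and 1 = 2/3
(β iff γ) or (β and (α iff β)) = 2/3 or 2/3 = 2/3
not α = not 2/3 = 1/3
not not α = not 1/3 = 2/3
((β iff γ) or (β and (α iff β))) implies not not α = 2/3 implies 2/3 = 1
((not (γ iff γ) iff (γ implies α)) iff not ((α or γ) iff (γ or (γ and β)))) or (((β iff γ) or (β and (α iff β))) implies not not α) = 2/3 or 1 = 1

1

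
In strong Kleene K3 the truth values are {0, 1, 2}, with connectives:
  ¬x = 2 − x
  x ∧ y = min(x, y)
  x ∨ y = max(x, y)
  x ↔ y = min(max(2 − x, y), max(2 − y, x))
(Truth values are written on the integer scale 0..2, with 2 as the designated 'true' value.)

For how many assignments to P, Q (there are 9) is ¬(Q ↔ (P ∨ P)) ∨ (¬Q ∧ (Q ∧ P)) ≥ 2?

P = 0, Q = 0 ↦ 0  <
P = 0, Q = 1 ↦ 1  <
P = 0, Q = 2 ↦ 2  ≥
P = 1, Q = 0 ↦ 1  <
P = 1, Q = 1 ↦ 1  <
P = 1, Q = 2 ↦ 1  <
P = 2, Q = 0 ↦ 2  ≥
P = 2, Q = 1 ↦ 1  <
P = 2, Q = 2 ↦ 0  <
So 2 of the 9 assignments meet the threshold.

2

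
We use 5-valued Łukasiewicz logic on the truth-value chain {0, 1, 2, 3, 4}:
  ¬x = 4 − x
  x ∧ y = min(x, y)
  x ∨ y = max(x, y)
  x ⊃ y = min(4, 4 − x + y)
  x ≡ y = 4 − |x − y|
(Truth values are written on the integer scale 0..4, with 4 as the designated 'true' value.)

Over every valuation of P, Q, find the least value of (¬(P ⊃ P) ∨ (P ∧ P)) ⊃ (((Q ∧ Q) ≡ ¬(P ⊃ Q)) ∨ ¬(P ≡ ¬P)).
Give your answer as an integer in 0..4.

Take P = 2, Q = 4:
P ⊃ P = 2 ⊃ 2 = 4
¬(P ⊃ P) = ¬4 = 0
P ∧ P = 2 ∧ 2 = 2
¬(P ⊃ P) ∨ (P ∧ P) = 0 ∨ 2 = 2
Q ∧ Q = 4 ∧ 4 = 4
P ⊃ Q = 2 ⊃ 4 = 4
¬(P ⊃ Q) = ¬4 = 0
(Q ∧ Q) ≡ ¬(P ⊃ Q) = 4 ≡ 0 = 0
¬P = ¬2 = 2
P ≡ ¬P = 2 ≡ 2 = 4
¬(P ≡ ¬P) = ¬4 = 0
((Q ∧ Q) ≡ ¬(P ⊃ Q)) ∨ ¬(P ≡ ¬P) = 0 ∨ 0 = 0
(¬(P ⊃ P) ∨ (P ∧ P)) ⊃ (((Q ∧ Q) ≡ ¬(P ⊃ Q)) ∨ ¬(P ≡ ¬P)) = 2 ⊃ 0 = 2
No assignment yields a value below 2, so this is the minimum.

2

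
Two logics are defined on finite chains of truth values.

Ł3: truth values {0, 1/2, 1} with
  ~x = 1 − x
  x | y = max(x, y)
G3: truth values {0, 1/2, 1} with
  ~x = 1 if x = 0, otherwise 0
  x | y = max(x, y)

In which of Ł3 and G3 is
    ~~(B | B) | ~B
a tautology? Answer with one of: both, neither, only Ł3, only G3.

only G3

In Ł3: at B = 1/2 the value is 1/2 — not a tautology.
In G3: every assignment gives 1 — tautology.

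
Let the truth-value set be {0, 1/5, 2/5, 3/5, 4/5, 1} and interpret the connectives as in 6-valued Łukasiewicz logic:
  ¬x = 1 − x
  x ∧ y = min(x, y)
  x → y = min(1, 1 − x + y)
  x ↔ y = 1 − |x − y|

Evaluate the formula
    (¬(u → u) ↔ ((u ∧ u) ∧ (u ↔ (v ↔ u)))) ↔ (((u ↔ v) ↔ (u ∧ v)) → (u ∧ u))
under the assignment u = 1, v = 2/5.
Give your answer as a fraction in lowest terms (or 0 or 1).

3/5

u → u = 1 → 1 = 1
¬(u → u) = ¬1 = 0
u ∧ u = 1 ∧ 1 = 1
v ↔ u = 2/5 ↔ 1 = 2/5
u ↔ (v ↔ u) = 1 ↔ 2/5 = 2/5
(u ∧ u) ∧ (u ↔ (v ↔ u)) = 1 ∧ 2/5 = 2/5
¬(u → u) ↔ ((u ∧ u) ∧ (u ↔ (v ↔ u))) = 0 ↔ 2/5 = 3/5
u ↔ v = 1 ↔ 2/5 = 2/5
u ∧ v = 1 ∧ 2/5 = 2/5
(u ↔ v) ↔ (u ∧ v) = 2/5 ↔ 2/5 = 1
u ∧ u = 1 ∧ 1 = 1
((u ↔ v) ↔ (u ∧ v)) → (u ∧ u) = 1 → 1 = 1
(¬(u → u) ↔ ((u ∧ u) ∧ (u ↔ (v ↔ u)))) ↔ (((u ↔ v) ↔ (u ∧ v)) → (u ∧ u)) = 3/5 ↔ 1 = 3/5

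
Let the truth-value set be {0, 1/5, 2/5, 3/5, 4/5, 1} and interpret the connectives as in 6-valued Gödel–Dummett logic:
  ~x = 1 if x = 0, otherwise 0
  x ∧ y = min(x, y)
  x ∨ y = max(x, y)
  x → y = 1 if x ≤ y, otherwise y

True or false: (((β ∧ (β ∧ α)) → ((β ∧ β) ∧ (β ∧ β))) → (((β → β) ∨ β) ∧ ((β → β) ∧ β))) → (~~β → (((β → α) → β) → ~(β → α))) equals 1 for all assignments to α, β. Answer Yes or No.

No

Counterexample: take α = 1/5, β = 1/5.
β ∧ α = 1/5 ∧ 1/5 = 1/5
β ∧ (β ∧ α) = 1/5 ∧ 1/5 = 1/5
β ∧ β = 1/5 ∧ 1/5 = 1/5
β ∧ β = 1/5 ∧ 1/5 = 1/5
(β ∧ β) ∧ (β ∧ β) = 1/5 ∧ 1/5 = 1/5
(β ∧ (β ∧ α)) → ((β ∧ β) ∧ (β ∧ β)) = 1/5 → 1/5 = 1
β → β = 1/5 → 1/5 = 1
(β → β) ∨ β = 1 ∨ 1/5 = 1
β → β = 1/5 → 1/5 = 1
(β → β) ∧ β = 1 ∧ 1/5 = 1/5
((β → β) ∨ β) ∧ ((β → β) ∧ β) = 1 ∧ 1/5 = 1/5
((β ∧ (β ∧ α)) → ((β ∧ β) ∧ (β ∧ β))) → (((β → β) ∨ β) ∧ ((β → β) ∧ β)) = 1 → 1/5 = 1/5
~β = ~1/5 = 0
~~β = ~0 = 1
β → α = 1/5 → 1/5 = 1
(β → α) → β = 1 → 1/5 = 1/5
β → α = 1/5 → 1/5 = 1
~(β → α) = ~1 = 0
((β → α) → β) → ~(β → α) = 1/5 → 0 = 0
~~β → (((β → α) → β) → ~(β → α)) = 1 → 0 = 0
(((β ∧ (β ∧ α)) → ((β ∧ β) ∧ (β ∧ β))) → (((β → β) ∨ β) ∧ ((β → β) ∧ β))) → (~~β → (((β → α) → β) → ~(β → α))) = 1/5 → 0 = 0
This gives 0 ≠ 1.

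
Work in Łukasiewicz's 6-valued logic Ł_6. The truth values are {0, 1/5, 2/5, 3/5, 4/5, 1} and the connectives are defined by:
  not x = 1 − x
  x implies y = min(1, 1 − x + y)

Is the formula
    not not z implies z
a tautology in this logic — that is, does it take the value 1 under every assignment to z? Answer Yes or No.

z = 0 ↦ 1
z = 1/5 ↦ 1
z = 2/5 ↦ 1
z = 3/5 ↦ 1
z = 4/5 ↦ 1
z = 1 ↦ 1
Every assignment gives a value ≥ 1.

Yes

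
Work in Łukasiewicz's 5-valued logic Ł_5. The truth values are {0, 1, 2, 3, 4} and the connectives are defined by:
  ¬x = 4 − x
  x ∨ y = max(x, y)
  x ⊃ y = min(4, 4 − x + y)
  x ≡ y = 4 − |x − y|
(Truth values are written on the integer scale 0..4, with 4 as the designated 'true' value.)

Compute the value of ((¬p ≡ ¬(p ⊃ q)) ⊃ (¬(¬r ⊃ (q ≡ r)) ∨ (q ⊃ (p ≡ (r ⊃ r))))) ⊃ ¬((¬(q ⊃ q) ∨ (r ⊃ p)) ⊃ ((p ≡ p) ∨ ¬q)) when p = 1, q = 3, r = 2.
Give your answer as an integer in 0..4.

0

¬p = ¬1 = 3
p ⊃ q = 1 ⊃ 3 = 4
¬(p ⊃ q) = ¬4 = 0
¬p ≡ ¬(p ⊃ q) = 3 ≡ 0 = 1
¬r = ¬2 = 2
q ≡ r = 3 ≡ 2 = 3
¬r ⊃ (q ≡ r) = 2 ⊃ 3 = 4
¬(¬r ⊃ (q ≡ r)) = ¬4 = 0
r ⊃ r = 2 ⊃ 2 = 4
p ≡ (r ⊃ r) = 1 ≡ 4 = 1
q ⊃ (p ≡ (r ⊃ r)) = 3 ⊃ 1 = 2
¬(¬r ⊃ (q ≡ r)) ∨ (q ⊃ (p ≡ (r ⊃ r))) = 0 ∨ 2 = 2
(¬p ≡ ¬(p ⊃ q)) ⊃ (¬(¬r ⊃ (q ≡ r)) ∨ (q ⊃ (p ≡ (r ⊃ r)))) = 1 ⊃ 2 = 4
q ⊃ q = 3 ⊃ 3 = 4
¬(q ⊃ q) = ¬4 = 0
r ⊃ p = 2 ⊃ 1 = 3
¬(q ⊃ q) ∨ (r ⊃ p) = 0 ∨ 3 = 3
p ≡ p = 1 ≡ 1 = 4
¬q = ¬3 = 1
(p ≡ p) ∨ ¬q = 4 ∨ 1 = 4
(¬(q ⊃ q) ∨ (r ⊃ p)) ⊃ ((p ≡ p) ∨ ¬q) = 3 ⊃ 4 = 4
¬((¬(q ⊃ q) ∨ (r ⊃ p)) ⊃ ((p ≡ p) ∨ ¬q)) = ¬4 = 0
((¬p ≡ ¬(p ⊃ q)) ⊃ (¬(¬r ⊃ (q ≡ r)) ∨ (q ⊃ (p ≡ (r ⊃ r))))) ⊃ ¬((¬(q ⊃ q) ∨ (r ⊃ p)) ⊃ ((p ≡ p) ∨ ¬q)) = 4 ⊃ 0 = 0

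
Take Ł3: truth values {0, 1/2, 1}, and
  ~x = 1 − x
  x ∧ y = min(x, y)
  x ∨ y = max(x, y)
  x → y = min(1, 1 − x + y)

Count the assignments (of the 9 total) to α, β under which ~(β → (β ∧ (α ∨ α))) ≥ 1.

α = 0, β = 0 ↦ 0  <
α = 0, β = 1/2 ↦ 1/2  <
α = 0, β = 1 ↦ 1  ≥
α = 1/2, β = 0 ↦ 0  <
α = 1/2, β = 1/2 ↦ 0  <
α = 1/2, β = 1 ↦ 1/2  <
α = 1, β = 0 ↦ 0  <
α = 1, β = 1/2 ↦ 0  <
α = 1, β = 1 ↦ 0  <
So 1 of the 9 assignments meets the threshold.

1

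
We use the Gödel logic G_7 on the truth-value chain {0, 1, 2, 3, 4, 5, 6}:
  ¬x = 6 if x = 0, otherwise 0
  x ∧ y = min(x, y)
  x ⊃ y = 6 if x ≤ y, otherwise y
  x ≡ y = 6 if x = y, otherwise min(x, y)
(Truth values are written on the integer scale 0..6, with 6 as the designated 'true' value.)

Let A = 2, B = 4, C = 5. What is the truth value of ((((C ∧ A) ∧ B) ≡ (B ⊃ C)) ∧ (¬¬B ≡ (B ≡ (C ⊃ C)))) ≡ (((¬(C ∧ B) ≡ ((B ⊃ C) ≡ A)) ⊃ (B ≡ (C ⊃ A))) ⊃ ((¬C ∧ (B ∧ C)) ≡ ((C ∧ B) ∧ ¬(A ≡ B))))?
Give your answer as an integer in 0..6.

C ∧ A = 5 ∧ 2 = 2
(C ∧ A) ∧ B = 2 ∧ 4 = 2
B ⊃ C = 4 ⊃ 5 = 6
((C ∧ A) ∧ B) ≡ (B ⊃ C) = 2 ≡ 6 = 2
¬B = ¬4 = 0
¬¬B = ¬0 = 6
C ⊃ C = 5 ⊃ 5 = 6
B ≡ (C ⊃ C) = 4 ≡ 6 = 4
¬¬B ≡ (B ≡ (C ⊃ C)) = 6 ≡ 4 = 4
(((C ∧ A) ∧ B) ≡ (B ⊃ C)) ∧ (¬¬B ≡ (B ≡ (C ⊃ C))) = 2 ∧ 4 = 2
C ∧ B = 5 ∧ 4 = 4
¬(C ∧ B) = ¬4 = 0
B ⊃ C = 4 ⊃ 5 = 6
(B ⊃ C) ≡ A = 6 ≡ 2 = 2
¬(C ∧ B) ≡ ((B ⊃ C) ≡ A) = 0 ≡ 2 = 0
C ⊃ A = 5 ⊃ 2 = 2
B ≡ (C ⊃ A) = 4 ≡ 2 = 2
(¬(C ∧ B) ≡ ((B ⊃ C) ≡ A)) ⊃ (B ≡ (C ⊃ A)) = 0 ⊃ 2 = 6
¬C = ¬5 = 0
B ∧ C = 4 ∧ 5 = 4
¬C ∧ (B ∧ C) = 0 ∧ 4 = 0
C ∧ B = 5 ∧ 4 = 4
A ≡ B = 2 ≡ 4 = 2
¬(A ≡ B) = ¬2 = 0
(C ∧ B) ∧ ¬(A ≡ B) = 4 ∧ 0 = 0
(¬C ∧ (B ∧ C)) ≡ ((C ∧ B) ∧ ¬(A ≡ B)) = 0 ≡ 0 = 6
((¬(C ∧ B) ≡ ((B ⊃ C) ≡ A)) ⊃ (B ≡ (C ⊃ A))) ⊃ ((¬C ∧ (B ∧ C)) ≡ ((C ∧ B) ∧ ¬(A ≡ B))) = 6 ⊃ 6 = 6
((((C ∧ A) ∧ B) ≡ (B ⊃ C)) ∧ (¬¬B ≡ (B ≡ (C ⊃ C)))) ≡ (((¬(C ∧ B) ≡ ((B ⊃ C) ≡ A)) ⊃ (B ≡ (C ⊃ A))) ⊃ ((¬C ∧ (B ∧ C)) ≡ ((C ∧ B) ∧ ¬(A ≡ B)))) = 2 ≡ 6 = 2

2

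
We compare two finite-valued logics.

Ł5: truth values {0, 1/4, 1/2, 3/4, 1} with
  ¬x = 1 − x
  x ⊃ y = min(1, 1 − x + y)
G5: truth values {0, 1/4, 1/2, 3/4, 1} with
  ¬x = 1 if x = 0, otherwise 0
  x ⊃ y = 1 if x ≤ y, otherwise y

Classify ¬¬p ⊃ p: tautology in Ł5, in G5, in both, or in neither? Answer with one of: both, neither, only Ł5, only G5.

In Ł5: every assignment gives 1 — tautology.
In G5: at p = 1/4 the value is 1/4 — not a tautology.

only Ł5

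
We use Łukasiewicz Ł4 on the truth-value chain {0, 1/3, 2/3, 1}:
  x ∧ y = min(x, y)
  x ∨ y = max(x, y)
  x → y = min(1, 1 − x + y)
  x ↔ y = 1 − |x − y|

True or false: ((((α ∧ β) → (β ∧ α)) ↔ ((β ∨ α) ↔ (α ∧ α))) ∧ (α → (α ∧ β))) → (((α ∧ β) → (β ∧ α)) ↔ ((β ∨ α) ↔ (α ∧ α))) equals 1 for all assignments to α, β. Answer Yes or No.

Yes

α = 0, β = 0 ↦ 1
α = 0, β = 1/3 ↦ 1
α = 0, β = 2/3 ↦ 1
α = 0, β = 1 ↦ 1
α = 1/3, β = 0 ↦ 1
α = 1/3, β = 1/3 ↦ 1
α = 1/3, β = 2/3 ↦ 1
α = 1/3, β = 1 ↦ 1
α = 2/3, β = 0 ↦ 1
α = 2/3, β = 1/3 ↦ 1
α = 2/3, β = 2/3 ↦ 1
α = 2/3, β = 1 ↦ 1
α = 1, β = 0 ↦ 1
α = 1, β = 1/3 ↦ 1
α = 1, β = 2/3 ↦ 1
α = 1, β = 1 ↦ 1
Every assignment gives a value ≥ 1.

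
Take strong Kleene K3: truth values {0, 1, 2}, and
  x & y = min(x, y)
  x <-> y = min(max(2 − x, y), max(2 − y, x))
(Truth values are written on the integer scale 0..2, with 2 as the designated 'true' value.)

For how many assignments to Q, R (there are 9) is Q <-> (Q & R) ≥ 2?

4

Q = 0, R = 0 ↦ 2  ≥
Q = 0, R = 1 ↦ 2  ≥
Q = 0, R = 2 ↦ 2  ≥
Q = 1, R = 0 ↦ 1  <
Q = 1, R = 1 ↦ 1  <
Q = 1, R = 2 ↦ 1  <
Q = 2, R = 0 ↦ 0  <
Q = 2, R = 1 ↦ 1  <
Q = 2, R = 2 ↦ 2  ≥
So 4 of the 9 assignments meet the threshold.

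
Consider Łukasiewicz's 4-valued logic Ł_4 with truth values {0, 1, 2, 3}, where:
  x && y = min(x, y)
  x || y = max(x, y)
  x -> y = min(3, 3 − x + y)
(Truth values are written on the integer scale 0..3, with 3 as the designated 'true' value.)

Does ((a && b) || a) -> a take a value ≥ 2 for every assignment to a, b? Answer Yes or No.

a = 0, b = 0 ↦ 3
a = 0, b = 1 ↦ 3
a = 0, b = 2 ↦ 3
a = 0, b = 3 ↦ 3
a = 1, b = 0 ↦ 3
a = 1, b = 1 ↦ 3
a = 1, b = 2 ↦ 3
a = 1, b = 3 ↦ 3
a = 2, b = 0 ↦ 3
a = 2, b = 1 ↦ 3
a = 2, b = 2 ↦ 3
a = 2, b = 3 ↦ 3
a = 3, b = 0 ↦ 3
a = 3, b = 1 ↦ 3
a = 3, b = 2 ↦ 3
a = 3, b = 3 ↦ 3
Every assignment gives a value ≥ 2.

Yes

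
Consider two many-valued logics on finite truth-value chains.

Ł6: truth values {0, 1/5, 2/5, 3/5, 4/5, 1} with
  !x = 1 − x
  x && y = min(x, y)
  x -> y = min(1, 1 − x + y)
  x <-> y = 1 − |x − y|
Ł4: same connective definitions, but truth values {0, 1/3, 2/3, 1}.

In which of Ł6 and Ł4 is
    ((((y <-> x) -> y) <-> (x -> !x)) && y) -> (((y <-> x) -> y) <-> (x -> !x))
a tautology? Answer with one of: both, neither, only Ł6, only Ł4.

In Ł6: every assignment gives 1 — tautology.
In Ł4: every assignment gives 1 — tautology.

both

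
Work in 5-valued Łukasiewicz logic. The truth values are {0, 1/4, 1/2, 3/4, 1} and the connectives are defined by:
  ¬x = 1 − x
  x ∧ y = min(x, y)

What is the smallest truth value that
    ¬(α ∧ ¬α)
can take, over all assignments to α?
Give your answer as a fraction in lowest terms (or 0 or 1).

Take α = 1/2:
¬α = ¬1/2 = 1/2
α ∧ ¬α = 1/2 ∧ 1/2 = 1/2
¬(α ∧ ¬α) = ¬1/2 = 1/2
No assignment yields a value below 1/2, so this is the minimum.

1/2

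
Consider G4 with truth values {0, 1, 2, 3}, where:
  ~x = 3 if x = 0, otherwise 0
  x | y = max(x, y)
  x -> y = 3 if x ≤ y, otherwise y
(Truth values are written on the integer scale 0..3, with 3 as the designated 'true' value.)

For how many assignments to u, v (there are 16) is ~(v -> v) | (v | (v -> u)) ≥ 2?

u = 0, v = 0 ↦ 3  ≥
u = 0, v = 1 ↦ 1  <
u = 0, v = 2 ↦ 2  ≥
u = 0, v = 3 ↦ 3  ≥
u = 1, v = 0 ↦ 3  ≥
u = 1, v = 1 ↦ 3  ≥
u = 1, v = 2 ↦ 2  ≥
u = 1, v = 3 ↦ 3  ≥
u = 2, v = 0 ↦ 3  ≥
u = 2, v = 1 ↦ 3  ≥
u = 2, v = 2 ↦ 3  ≥
u = 2, v = 3 ↦ 3  ≥
u = 3, v = 0 ↦ 3  ≥
u = 3, v = 1 ↦ 3  ≥
u = 3, v = 2 ↦ 3  ≥
u = 3, v = 3 ↦ 3  ≥
So 15 of the 16 assignments meet the threshold.

15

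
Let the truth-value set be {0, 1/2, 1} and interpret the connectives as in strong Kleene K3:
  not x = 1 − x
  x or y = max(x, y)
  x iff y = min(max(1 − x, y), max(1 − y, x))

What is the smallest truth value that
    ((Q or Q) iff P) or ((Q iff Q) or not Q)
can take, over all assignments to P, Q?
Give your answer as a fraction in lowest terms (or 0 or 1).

1/2

Take P = 0, Q = 1/2:
Q or Q = 1/2 or 1/2 = 1/2
(Q or Q) iff P = 1/2 iff 0 = 1/2
Q iff Q = 1/2 iff 1/2 = 1/2
not Q = not 1/2 = 1/2
(Q iff Q) or not Q = 1/2 or 1/2 = 1/2
((Q or Q) iff P) or ((Q iff Q) or not Q) = 1/2 or 1/2 = 1/2
No assignment yields a value below 1/2, so this is the minimum.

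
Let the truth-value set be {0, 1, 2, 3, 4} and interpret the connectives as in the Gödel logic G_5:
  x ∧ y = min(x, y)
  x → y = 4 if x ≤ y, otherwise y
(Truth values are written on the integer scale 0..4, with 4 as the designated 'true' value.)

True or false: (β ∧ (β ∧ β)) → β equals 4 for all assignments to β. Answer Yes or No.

β = 0 ↦ 4
β = 1 ↦ 4
β = 2 ↦ 4
β = 3 ↦ 4
β = 4 ↦ 4
Every assignment gives a value ≥ 4.

Yes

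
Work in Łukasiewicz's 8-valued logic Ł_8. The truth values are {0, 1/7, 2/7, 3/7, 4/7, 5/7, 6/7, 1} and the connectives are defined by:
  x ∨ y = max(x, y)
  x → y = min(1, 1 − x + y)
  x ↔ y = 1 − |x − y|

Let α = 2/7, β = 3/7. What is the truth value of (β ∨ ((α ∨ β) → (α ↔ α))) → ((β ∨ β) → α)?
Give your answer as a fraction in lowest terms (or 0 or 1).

α ∨ β = 2/7 ∨ 3/7 = 3/7
α ↔ α = 2/7 ↔ 2/7 = 1
(α ∨ β) → (α ↔ α) = 3/7 → 1 = 1
β ∨ ((α ∨ β) → (α ↔ α)) = 3/7 ∨ 1 = 1
β ∨ β = 3/7 ∨ 3/7 = 3/7
(β ∨ β) → α = 3/7 → 2/7 = 6/7
(β ∨ ((α ∨ β) → (α ↔ α))) → ((β ∨ β) → α) = 1 → 6/7 = 6/7

6/7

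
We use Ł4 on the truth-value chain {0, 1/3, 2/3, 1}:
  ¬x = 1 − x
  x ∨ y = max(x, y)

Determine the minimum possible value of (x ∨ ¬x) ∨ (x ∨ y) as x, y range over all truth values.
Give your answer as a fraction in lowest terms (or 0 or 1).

Take x = 1/3, y = 0:
¬x = ¬1/3 = 2/3
x ∨ ¬x = 1/3 ∨ 2/3 = 2/3
x ∨ y = 1/3 ∨ 0 = 1/3
(x ∨ ¬x) ∨ (x ∨ y) = 2/3 ∨ 1/3 = 2/3
No assignment yields a value below 2/3, so this is the minimum.

2/3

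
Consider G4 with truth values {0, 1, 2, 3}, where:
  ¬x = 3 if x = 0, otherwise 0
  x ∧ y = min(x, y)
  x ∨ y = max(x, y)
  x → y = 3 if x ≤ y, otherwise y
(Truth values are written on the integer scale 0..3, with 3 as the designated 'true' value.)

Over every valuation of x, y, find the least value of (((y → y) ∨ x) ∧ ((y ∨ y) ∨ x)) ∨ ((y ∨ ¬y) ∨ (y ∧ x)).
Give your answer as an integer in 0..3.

Take x = 0, y = 1:
y → y = 1 → 1 = 3
(y → y) ∨ x = 3 ∨ 0 = 3
y ∨ y = 1 ∨ 1 = 1
(y ∨ y) ∨ x = 1 ∨ 0 = 1
((y → y) ∨ x) ∧ ((y ∨ y) ∨ x) = 3 ∧ 1 = 1
¬y = ¬1 = 0
y ∨ ¬y = 1 ∨ 0 = 1
y ∧ x = 1 ∧ 0 = 0
(y ∨ ¬y) ∨ (y ∧ x) = 1 ∨ 0 = 1
(((y → y) ∨ x) ∧ ((y ∨ y) ∨ x)) ∨ ((y ∨ ¬y) ∨ (y ∧ x)) = 1 ∨ 1 = 1
No assignment yields a value below 1, so this is the minimum.

1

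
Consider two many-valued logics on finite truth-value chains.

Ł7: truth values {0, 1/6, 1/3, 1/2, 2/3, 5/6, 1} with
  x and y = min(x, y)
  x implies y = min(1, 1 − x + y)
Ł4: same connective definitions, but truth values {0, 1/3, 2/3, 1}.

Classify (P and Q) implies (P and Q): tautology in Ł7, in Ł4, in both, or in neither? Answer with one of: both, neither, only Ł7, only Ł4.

In Ł7: every assignment gives 1 — tautology.
In Ł4: every assignment gives 1 — tautology.

both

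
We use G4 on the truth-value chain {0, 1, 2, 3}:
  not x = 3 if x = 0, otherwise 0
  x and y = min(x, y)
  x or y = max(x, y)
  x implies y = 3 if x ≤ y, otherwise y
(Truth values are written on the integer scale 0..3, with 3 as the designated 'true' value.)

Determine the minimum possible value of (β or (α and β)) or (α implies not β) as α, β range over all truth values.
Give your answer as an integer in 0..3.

Take α = 1, β = 1:
α and β = 1 and 1 = 1
β or (α and β) = 1 or 1 = 1
not β = not 1 = 0
α implies not β = 1 implies 0 = 0
(β or (α and β)) or (α implies not β) = 1 or 0 = 1
No assignment yields a value below 1, so this is the minimum.

1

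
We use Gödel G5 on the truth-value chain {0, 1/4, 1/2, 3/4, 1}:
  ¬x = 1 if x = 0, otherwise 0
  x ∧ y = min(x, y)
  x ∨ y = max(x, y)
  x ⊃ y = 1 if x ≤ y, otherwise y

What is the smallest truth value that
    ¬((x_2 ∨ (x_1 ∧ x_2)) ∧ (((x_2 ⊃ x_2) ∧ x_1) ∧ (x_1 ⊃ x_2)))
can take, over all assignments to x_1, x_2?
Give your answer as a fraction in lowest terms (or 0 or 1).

0

Take x_1 = 1/4, x_2 = 1/4:
x_1 ∧ x_2 = 1/4 ∧ 1/4 = 1/4
x_2 ∨ (x_1 ∧ x_2) = 1/4 ∨ 1/4 = 1/4
x_2 ⊃ x_2 = 1/4 ⊃ 1/4 = 1
(x_2 ⊃ x_2) ∧ x_1 = 1 ∧ 1/4 = 1/4
x_1 ⊃ x_2 = 1/4 ⊃ 1/4 = 1
((x_2 ⊃ x_2) ∧ x_1) ∧ (x_1 ⊃ x_2) = 1/4 ∧ 1 = 1/4
(x_2 ∨ (x_1 ∧ x_2)) ∧ (((x_2 ⊃ x_2) ∧ x_1) ∧ (x_1 ⊃ x_2)) = 1/4 ∧ 1/4 = 1/4
¬((x_2 ∨ (x_1 ∧ x_2)) ∧ (((x_2 ⊃ x_2) ∧ x_1) ∧ (x_1 ⊃ x_2))) = ¬1/4 = 0
No assignment yields a value below 0, so this is the minimum.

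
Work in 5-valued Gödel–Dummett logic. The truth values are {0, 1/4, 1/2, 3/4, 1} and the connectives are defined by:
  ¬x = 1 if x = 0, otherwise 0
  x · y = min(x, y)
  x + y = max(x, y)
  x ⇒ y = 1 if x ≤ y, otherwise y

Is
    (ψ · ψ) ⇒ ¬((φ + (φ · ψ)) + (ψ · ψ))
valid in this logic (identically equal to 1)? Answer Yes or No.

No

Counterexample: take φ = 0, ψ = 1/4.
ψ · ψ = 1/4 · 1/4 = 1/4
φ · ψ = 0 · 1/4 = 0
φ + (φ · ψ) = 0 + 0 = 0
(φ + (φ · ψ)) + (ψ · ψ) = 0 + 1/4 = 1/4
¬((φ + (φ · ψ)) + (ψ · ψ)) = ¬1/4 = 0
(ψ · ψ) ⇒ ¬((φ + (φ · ψ)) + (ψ · ψ)) = 1/4 ⇒ 0 = 0
This gives 0 ≠ 1.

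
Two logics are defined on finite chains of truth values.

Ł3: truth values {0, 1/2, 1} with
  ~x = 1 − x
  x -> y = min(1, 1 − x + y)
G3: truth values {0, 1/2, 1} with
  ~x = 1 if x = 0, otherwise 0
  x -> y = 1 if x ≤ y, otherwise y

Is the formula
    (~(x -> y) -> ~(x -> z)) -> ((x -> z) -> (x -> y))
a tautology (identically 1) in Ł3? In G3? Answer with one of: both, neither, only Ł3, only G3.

only Ł3

In Ł3: every assignment gives 1 — tautology.
In G3: at x = 1, y = 1/2, z = 1 the value is 1/2 — not a tautology.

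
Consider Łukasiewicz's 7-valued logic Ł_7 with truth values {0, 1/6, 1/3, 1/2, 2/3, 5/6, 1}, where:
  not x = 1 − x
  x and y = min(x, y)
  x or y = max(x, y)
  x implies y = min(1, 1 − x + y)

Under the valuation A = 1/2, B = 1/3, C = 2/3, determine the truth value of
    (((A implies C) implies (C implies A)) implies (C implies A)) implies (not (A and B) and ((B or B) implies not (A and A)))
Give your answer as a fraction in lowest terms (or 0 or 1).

A implies C = 1/2 implies 2/3 = 1
C implies A = 2/3 implies 1/2 = 5/6
(A implies C) implies (C implies A) = 1 implies 5/6 = 5/6
C implies A = 2/3 implies 1/2 = 5/6
((A implies C) implies (C implies A)) implies (C implies A) = 5/6 implies 5/6 = 1
A and B = 1/2 and 1/3 = 1/3
not (A and B) = not 1/3 = 2/3
B or B = 1/3 or 1/3 = 1/3
A and A = 1/2 and 1/2 = 1/2
not (A and A) = not 1/2 = 1/2
(B or B) implies not (A and A) = 1/3 implies 1/2 = 1
not (A and B) and ((B or B) implies not (A and A)) = 2/3 and 1 = 2/3
(((A implies C) implies (C implies A)) implies (C implies A)) implies (not (A and B) and ((B or B) implies not (A and A))) = 1 implies 2/3 = 2/3

2/3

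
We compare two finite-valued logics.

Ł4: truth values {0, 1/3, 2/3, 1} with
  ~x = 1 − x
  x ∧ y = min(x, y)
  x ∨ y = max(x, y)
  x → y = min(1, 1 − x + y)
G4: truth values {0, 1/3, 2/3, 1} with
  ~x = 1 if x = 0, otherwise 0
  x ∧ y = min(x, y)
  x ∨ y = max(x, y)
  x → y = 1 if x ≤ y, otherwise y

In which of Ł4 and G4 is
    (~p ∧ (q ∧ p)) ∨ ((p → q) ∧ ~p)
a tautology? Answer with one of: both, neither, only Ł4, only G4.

In Ł4: at p = 1/3, q = 0 the value is 2/3 — not a tautology.
In G4: at p = 1/3, q = 0 the value is 0 — not a tautology.

neither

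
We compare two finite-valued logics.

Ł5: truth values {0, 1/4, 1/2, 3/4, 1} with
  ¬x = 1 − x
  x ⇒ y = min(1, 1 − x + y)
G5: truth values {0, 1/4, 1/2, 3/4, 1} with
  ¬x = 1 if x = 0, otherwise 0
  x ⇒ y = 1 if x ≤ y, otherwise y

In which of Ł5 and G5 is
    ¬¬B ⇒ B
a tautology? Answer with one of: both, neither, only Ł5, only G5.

In Ł5: every assignment gives 1 — tautology.
In G5: at B = 1/4 the value is 1/4 — not a tautology.

only Ł5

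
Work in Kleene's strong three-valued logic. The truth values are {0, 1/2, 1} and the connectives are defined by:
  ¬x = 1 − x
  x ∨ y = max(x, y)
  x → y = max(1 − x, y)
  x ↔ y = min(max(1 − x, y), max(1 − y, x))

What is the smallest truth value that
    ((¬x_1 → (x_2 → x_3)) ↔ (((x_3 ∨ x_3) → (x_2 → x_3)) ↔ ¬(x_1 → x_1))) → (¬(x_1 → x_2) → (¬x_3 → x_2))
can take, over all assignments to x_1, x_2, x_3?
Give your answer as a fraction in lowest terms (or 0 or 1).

Take x_1 = 1/2, x_2 = 0, x_3 = 0:
¬x_1 = ¬1/2 = 1/2
x_2 → x_3 = 0 → 0 = 1
¬x_1 → (x_2 → x_3) = 1/2 → 1 = 1
x_3 ∨ x_3 = 0 ∨ 0 = 0
x_2 → x_3 = 0 → 0 = 1
(x_3 ∨ x_3) → (x_2 → x_3) = 0 → 1 = 1
x_1 → x_1 = 1/2 → 1/2 = 1/2
¬(x_1 → x_1) = ¬1/2 = 1/2
((x_3 ∨ x_3) → (x_2 → x_3)) ↔ ¬(x_1 → x_1) = 1 ↔ 1/2 = 1/2
(¬x_1 → (x_2 → x_3)) ↔ (((x_3 ∨ x_3) → (x_2 → x_3)) ↔ ¬(x_1 → x_1)) = 1 ↔ 1/2 = 1/2
x_1 → x_2 = 1/2 → 0 = 1/2
¬(x_1 → x_2) = ¬1/2 = 1/2
¬x_3 = ¬0 = 1
¬x_3 → x_2 = 1 → 0 = 0
¬(x_1 → x_2) → (¬x_3 → x_2) = 1/2 → 0 = 1/2
((¬x_1 → (x_2 → x_3)) ↔ (((x_3 ∨ x_3) → (x_2 → x_3)) ↔ ¬(x_1 → x_1))) → (¬(x_1 → x_2) → (¬x_3 → x_2)) = 1/2 → 1/2 = 1/2
No assignment yields a value below 1/2, so this is the minimum.

1/2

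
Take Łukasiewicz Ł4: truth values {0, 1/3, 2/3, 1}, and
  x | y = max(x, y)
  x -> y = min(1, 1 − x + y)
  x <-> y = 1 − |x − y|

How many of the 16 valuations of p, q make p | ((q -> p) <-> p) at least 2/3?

12

p = 0, q = 0 ↦ 0  <
p = 0, q = 1/3 ↦ 1/3  <
p = 0, q = 2/3 ↦ 2/3  ≥
p = 0, q = 1 ↦ 1  ≥
p = 1/3, q = 0 ↦ 1/3  <
p = 1/3, q = 1/3 ↦ 1/3  <
p = 1/3, q = 2/3 ↦ 2/3  ≥
p = 1/3, q = 1 ↦ 1  ≥
p = 2/3, q = 0 ↦ 2/3  ≥
p = 2/3, q = 1/3 ↦ 2/3  ≥
p = 2/3, q = 2/3 ↦ 2/3  ≥
p = 2/3, q = 1 ↦ 1  ≥
p = 1, q = 0 ↦ 1  ≥
p = 1, q = 1/3 ↦ 1  ≥
p = 1, q = 2/3 ↦ 1  ≥
p = 1, q = 1 ↦ 1  ≥
So 12 of the 16 assignments meet the threshold.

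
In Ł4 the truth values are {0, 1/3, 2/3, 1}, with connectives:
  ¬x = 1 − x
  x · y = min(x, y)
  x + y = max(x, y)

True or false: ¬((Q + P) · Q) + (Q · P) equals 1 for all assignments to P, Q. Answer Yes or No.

Counterexample: take P = 0, Q = 1/3.
Q + P = 1/3 + 0 = 1/3
(Q + P) · Q = 1/3 · 1/3 = 1/3
¬((Q + P) · Q) = ¬1/3 = 2/3
Q · P = 1/3 · 0 = 0
¬((Q + P) · Q) + (Q · P) = 2/3 + 0 = 2/3
This gives 2/3 ≠ 1.

No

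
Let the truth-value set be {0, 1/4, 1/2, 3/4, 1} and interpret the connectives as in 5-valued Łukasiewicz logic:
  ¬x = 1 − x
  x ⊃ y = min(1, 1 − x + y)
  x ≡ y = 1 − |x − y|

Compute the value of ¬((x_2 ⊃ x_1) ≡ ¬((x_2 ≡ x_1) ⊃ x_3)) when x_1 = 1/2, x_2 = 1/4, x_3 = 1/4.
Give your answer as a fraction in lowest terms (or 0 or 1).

x_2 ⊃ x_1 = 1/4 ⊃ 1/2 = 1
x_2 ≡ x_1 = 1/4 ≡ 1/2 = 3/4
(x_2 ≡ x_1) ⊃ x_3 = 3/4 ⊃ 1/4 = 1/2
¬((x_2 ≡ x_1) ⊃ x_3) = ¬1/2 = 1/2
(x_2 ⊃ x_1) ≡ ¬((x_2 ≡ x_1) ⊃ x_3) = 1 ≡ 1/2 = 1/2
¬((x_2 ⊃ x_1) ≡ ¬((x_2 ≡ x_1) ⊃ x_3)) = ¬1/2 = 1/2

1/2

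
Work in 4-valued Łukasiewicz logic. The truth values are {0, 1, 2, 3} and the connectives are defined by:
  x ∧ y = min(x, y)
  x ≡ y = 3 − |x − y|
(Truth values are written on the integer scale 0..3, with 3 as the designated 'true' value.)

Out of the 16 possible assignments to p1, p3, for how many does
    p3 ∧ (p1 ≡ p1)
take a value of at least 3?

4

p1 = 0, p3 = 0 ↦ 0  <
p1 = 0, p3 = 1 ↦ 1  <
p1 = 0, p3 = 2 ↦ 2  <
p1 = 0, p3 = 3 ↦ 3  ≥
p1 = 1, p3 = 0 ↦ 0  <
p1 = 1, p3 = 1 ↦ 1  <
p1 = 1, p3 = 2 ↦ 2  <
p1 = 1, p3 = 3 ↦ 3  ≥
p1 = 2, p3 = 0 ↦ 0  <
p1 = 2, p3 = 1 ↦ 1  <
p1 = 2, p3 = 2 ↦ 2  <
p1 = 2, p3 = 3 ↦ 3  ≥
p1 = 3, p3 = 0 ↦ 0  <
p1 = 3, p3 = 1 ↦ 1  <
p1 = 3, p3 = 2 ↦ 2  <
p1 = 3, p3 = 3 ↦ 3  ≥
So 4 of the 16 assignments meet the threshold.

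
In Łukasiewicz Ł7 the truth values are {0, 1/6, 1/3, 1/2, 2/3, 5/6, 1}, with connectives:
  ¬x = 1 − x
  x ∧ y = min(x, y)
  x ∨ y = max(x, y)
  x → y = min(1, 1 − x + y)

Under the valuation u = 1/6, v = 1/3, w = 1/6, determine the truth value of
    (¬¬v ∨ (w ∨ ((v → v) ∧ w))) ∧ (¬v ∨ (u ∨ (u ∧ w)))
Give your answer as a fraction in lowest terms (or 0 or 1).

1/3

¬v = ¬1/3 = 2/3
¬¬v = ¬2/3 = 1/3
v → v = 1/3 → 1/3 = 1
(v → v) ∧ w = 1 ∧ 1/6 = 1/6
w ∨ ((v → v) ∧ w) = 1/6 ∨ 1/6 = 1/6
¬¬v ∨ (w ∨ ((v → v) ∧ w)) = 1/3 ∨ 1/6 = 1/3
¬v = ¬1/3 = 2/3
u ∧ w = 1/6 ∧ 1/6 = 1/6
u ∨ (u ∧ w) = 1/6 ∨ 1/6 = 1/6
¬v ∨ (u ∨ (u ∧ w)) = 2/3 ∨ 1/6 = 2/3
(¬¬v ∨ (w ∨ ((v → v) ∧ w))) ∧ (¬v ∨ (u ∨ (u ∧ w))) = 1/3 ∧ 2/3 = 1/3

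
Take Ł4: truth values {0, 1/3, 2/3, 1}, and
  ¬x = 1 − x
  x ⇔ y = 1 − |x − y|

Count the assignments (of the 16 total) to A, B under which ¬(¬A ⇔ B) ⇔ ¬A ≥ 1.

A = 0, B = 0 ↦ 1  ≥
A = 0, B = 1/3 ↦ 2/3  <
A = 0, B = 2/3 ↦ 1/3  <
A = 0, B = 1 ↦ 0  <
A = 1/3, B = 0 ↦ 1  ≥
A = 1/3, B = 1/3 ↦ 2/3  <
A = 1/3, B = 2/3 ↦ 1/3  <
A = 1/3, B = 1 ↦ 2/3  <
A = 2/3, B = 0 ↦ 1  ≥
A = 2/3, B = 1/3 ↦ 2/3  <
A = 2/3, B = 2/3 ↦ 1  ≥
A = 2/3, B = 1 ↦ 2/3  <
A = 1, B = 0 ↦ 1  ≥
A = 1, B = 1/3 ↦ 2/3  <
A = 1, B = 2/3 ↦ 1/3  <
A = 1, B = 1 ↦ 0  <
So 5 of the 16 assignments meet the threshold.

5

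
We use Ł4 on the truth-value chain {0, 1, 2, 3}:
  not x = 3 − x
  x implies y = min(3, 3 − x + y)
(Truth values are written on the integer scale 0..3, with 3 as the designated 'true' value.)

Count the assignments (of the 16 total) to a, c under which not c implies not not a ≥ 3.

10

a = 0, c = 0 ↦ 0  <
a = 0, c = 1 ↦ 1  <
a = 0, c = 2 ↦ 2  <
a = 0, c = 3 ↦ 3  ≥
a = 1, c = 0 ↦ 1  <
a = 1, c = 1 ↦ 2  <
a = 1, c = 2 ↦ 3  ≥
a = 1, c = 3 ↦ 3  ≥
a = 2, c = 0 ↦ 2  <
a = 2, c = 1 ↦ 3  ≥
a = 2, c = 2 ↦ 3  ≥
a = 2, c = 3 ↦ 3  ≥
a = 3, c = 0 ↦ 3  ≥
a = 3, c = 1 ↦ 3  ≥
a = 3, c = 2 ↦ 3  ≥
a = 3, c = 3 ↦ 3  ≥
So 10 of the 16 assignments meet the threshold.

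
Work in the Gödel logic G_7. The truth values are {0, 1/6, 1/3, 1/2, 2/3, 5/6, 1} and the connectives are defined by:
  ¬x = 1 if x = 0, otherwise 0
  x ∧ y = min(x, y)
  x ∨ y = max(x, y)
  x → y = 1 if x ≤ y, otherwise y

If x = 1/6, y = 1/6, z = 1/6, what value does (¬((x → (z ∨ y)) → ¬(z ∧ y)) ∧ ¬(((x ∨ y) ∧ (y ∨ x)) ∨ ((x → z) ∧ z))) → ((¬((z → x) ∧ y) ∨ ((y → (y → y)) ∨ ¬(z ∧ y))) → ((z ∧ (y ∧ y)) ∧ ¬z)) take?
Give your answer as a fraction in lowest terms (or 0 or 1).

z ∨ y = 1/6 ∨ 1/6 = 1/6
x → (z ∨ y) = 1/6 → 1/6 = 1
z ∧ y = 1/6 ∧ 1/6 = 1/6
¬(z ∧ y) = ¬1/6 = 0
(x → (z ∨ y)) → ¬(z ∧ y) = 1 → 0 = 0
¬((x → (z ∨ y)) → ¬(z ∧ y)) = ¬0 = 1
x ∨ y = 1/6 ∨ 1/6 = 1/6
y ∨ x = 1/6 ∨ 1/6 = 1/6
(x ∨ y) ∧ (y ∨ x) = 1/6 ∧ 1/6 = 1/6
x → z = 1/6 → 1/6 = 1
(x → z) ∧ z = 1 ∧ 1/6 = 1/6
((x ∨ y) ∧ (y ∨ x)) ∨ ((x → z) ∧ z) = 1/6 ∨ 1/6 = 1/6
¬(((x ∨ y) ∧ (y ∨ x)) ∨ ((x → z) ∧ z)) = ¬1/6 = 0
¬((x → (z ∨ y)) → ¬(z ∧ y)) ∧ ¬(((x ∨ y) ∧ (y ∨ x)) ∨ ((x → z) ∧ z)) = 1 ∧ 0 = 0
z → x = 1/6 → 1/6 = 1
(z → x) ∧ y = 1 ∧ 1/6 = 1/6
¬((z → x) ∧ y) = ¬1/6 = 0
y → y = 1/6 → 1/6 = 1
y → (y → y) = 1/6 → 1 = 1
z ∧ y = 1/6 ∧ 1/6 = 1/6
¬(z ∧ y) = ¬1/6 = 0
(y → (y → y)) ∨ ¬(z ∧ y) = 1 ∨ 0 = 1
¬((z → x) ∧ y) ∨ ((y → (y → y)) ∨ ¬(z ∧ y)) = 0 ∨ 1 = 1
y ∧ y = 1/6 ∧ 1/6 = 1/6
z ∧ (y ∧ y) = 1/6 ∧ 1/6 = 1/6
¬z = ¬1/6 = 0
(z ∧ (y ∧ y)) ∧ ¬z = 1/6 ∧ 0 = 0
(¬((z → x) ∧ y) ∨ ((y → (y → y)) ∨ ¬(z ∧ y))) → ((z ∧ (y ∧ y)) ∧ ¬z) = 1 → 0 = 0
(¬((x → (z ∨ y)) → ¬(z ∧ y)) ∧ ¬(((x ∨ y) ∧ (y ∨ x)) ∨ ((x → z) ∧ z))) → ((¬((z → x) ∧ y) ∨ ((y → (y → y)) ∨ ¬(z ∧ y))) → ((z ∧ (y ∧ y)) ∧ ¬z)) = 0 → 0 = 1

1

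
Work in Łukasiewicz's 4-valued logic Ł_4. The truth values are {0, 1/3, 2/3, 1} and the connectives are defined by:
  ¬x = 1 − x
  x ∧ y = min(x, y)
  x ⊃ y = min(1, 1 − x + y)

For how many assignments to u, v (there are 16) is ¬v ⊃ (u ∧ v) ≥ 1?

u = 0, v = 0 ↦ 0  <
u = 0, v = 1/3 ↦ 1/3  <
u = 0, v = 2/3 ↦ 2/3  <
u = 0, v = 1 ↦ 1  ≥
u = 1/3, v = 0 ↦ 0  <
u = 1/3, v = 1/3 ↦ 2/3  <
u = 1/3, v = 2/3 ↦ 1  ≥
u = 1/3, v = 1 ↦ 1  ≥
u = 2/3, v = 0 ↦ 0  <
u = 2/3, v = 1/3 ↦ 2/3  <
u = 2/3, v = 2/3 ↦ 1  ≥
u = 2/3, v = 1 ↦ 1  ≥
u = 1, v = 0 ↦ 0  <
u = 1, v = 1/3 ↦ 2/3  <
u = 1, v = 2/3 ↦ 1  ≥
u = 1, v = 1 ↦ 1  ≥
So 7 of the 16 assignments meet the threshold.

7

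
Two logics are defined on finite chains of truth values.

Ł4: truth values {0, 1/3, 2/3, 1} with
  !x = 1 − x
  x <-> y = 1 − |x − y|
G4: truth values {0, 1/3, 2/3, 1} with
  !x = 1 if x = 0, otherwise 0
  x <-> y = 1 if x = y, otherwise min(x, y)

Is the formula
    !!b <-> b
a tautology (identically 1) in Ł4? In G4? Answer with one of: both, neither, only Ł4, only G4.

In Ł4: every assignment gives 1 — tautology.
In G4: at b = 1/3 the value is 1/3 — not a tautology.

only Ł4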